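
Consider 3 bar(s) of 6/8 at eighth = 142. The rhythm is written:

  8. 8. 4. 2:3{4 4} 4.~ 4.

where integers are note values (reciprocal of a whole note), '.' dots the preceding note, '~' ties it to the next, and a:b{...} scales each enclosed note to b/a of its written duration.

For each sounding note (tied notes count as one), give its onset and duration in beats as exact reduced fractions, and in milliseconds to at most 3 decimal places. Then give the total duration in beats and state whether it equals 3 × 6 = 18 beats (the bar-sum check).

1) 0.0ms=0b +633.803ms=3/2b
2) 633.803ms=3/2b +633.803ms=3/2b
3) 1267.606ms=3b +1267.606ms=3b
4) 2535.211ms=6b +1267.606ms=3b
5) 3802.817ms=9b +1267.606ms=3b
6) 5070.423ms=12b +2535.211ms=6b
Σ=18b of 18 (142bpm 6/8) — PASS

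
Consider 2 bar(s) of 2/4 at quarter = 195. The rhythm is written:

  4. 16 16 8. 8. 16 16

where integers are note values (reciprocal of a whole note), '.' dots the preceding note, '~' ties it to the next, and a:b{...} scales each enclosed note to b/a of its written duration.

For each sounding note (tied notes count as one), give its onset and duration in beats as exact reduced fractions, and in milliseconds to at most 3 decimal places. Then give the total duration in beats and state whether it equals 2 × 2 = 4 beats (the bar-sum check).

1) 0.0ms=0b +461.538ms=3/2b
2) 461.538ms=3/2b +76.923ms=1/4b
3) 538.462ms=7/4b +76.923ms=1/4b
4) 615.385ms=2b +230.769ms=3/4b
5) 846.154ms=11/4b +230.769ms=3/4b
6) 1076.923ms=7/2b +76.923ms=1/4b
7) 1153.846ms=15/4b +76.923ms=1/4b
Σ=4b of 4 (195bpm 2/4) — PASS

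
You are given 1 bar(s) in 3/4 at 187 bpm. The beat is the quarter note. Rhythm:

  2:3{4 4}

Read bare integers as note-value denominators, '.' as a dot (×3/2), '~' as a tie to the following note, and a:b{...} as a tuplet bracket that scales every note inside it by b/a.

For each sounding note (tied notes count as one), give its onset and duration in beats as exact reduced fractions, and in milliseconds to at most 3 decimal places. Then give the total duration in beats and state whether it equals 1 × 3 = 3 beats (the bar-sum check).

1) 0.0ms=0b +481.283ms=3/2b
2) 481.283ms=3/2b +481.283ms=3/2b
Σ=3b of 3 (187bpm 3/4) — PASS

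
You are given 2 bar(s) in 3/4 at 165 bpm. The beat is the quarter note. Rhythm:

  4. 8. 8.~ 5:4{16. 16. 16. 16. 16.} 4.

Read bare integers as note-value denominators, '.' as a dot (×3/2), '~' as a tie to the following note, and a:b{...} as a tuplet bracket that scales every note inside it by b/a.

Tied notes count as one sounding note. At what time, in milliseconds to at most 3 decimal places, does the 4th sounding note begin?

1. 0.0ms @ 0 + 545.455ms (3/2)
2. 545.455ms @ 3/2 + 272.727ms (3/4)
3. 818.182ms @ 9/4 + 381.818ms (21/20)
4. 1200.0ms @ 33/10 + 109.091ms (3/10)
5. 1309.091ms @ 18/5 + 109.091ms (3/10)
6. 1418.182ms @ 39/10 + 109.091ms (3/10)
7. 1527.273ms @ 21/5 + 109.091ms (3/10)
8. 1636.364ms @ 9/2 + 545.455ms (3/2)

note 4 onset = 33/10b = 1200.0ms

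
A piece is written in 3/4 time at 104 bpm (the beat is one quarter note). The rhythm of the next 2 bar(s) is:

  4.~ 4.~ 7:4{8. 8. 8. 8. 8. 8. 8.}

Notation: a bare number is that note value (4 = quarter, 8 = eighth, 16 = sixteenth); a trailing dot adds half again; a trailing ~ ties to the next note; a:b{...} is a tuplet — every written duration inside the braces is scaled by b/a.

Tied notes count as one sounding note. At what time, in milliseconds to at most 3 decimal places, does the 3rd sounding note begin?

note 3 onset = 27/7b = 2225.275ms

1. 0.0ms @ 0 + 1978.022ms (24/7)
2. 1978.022ms @ 24/7 + 247.253ms (3/7)
3. 2225.275ms @ 27/7 + 247.253ms (3/7)
4. 2472.527ms @ 30/7 + 247.253ms (3/7)
5. 2719.78ms @ 33/7 + 247.253ms (3/7)
6. 2967.033ms @ 36/7 + 247.253ms (3/7)
7. 3214.286ms @ 39/7 + 247.253ms (3/7)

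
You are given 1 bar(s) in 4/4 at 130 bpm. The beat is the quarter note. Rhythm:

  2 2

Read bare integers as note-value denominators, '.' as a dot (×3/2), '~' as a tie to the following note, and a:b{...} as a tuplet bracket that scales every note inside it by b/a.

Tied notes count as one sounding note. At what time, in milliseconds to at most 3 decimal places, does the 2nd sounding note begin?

1. 0.0ms @ 0 + 923.077ms (2)
2. 923.077ms @ 2 + 923.077ms (2)

note 2 onset = 2b = 923.077ms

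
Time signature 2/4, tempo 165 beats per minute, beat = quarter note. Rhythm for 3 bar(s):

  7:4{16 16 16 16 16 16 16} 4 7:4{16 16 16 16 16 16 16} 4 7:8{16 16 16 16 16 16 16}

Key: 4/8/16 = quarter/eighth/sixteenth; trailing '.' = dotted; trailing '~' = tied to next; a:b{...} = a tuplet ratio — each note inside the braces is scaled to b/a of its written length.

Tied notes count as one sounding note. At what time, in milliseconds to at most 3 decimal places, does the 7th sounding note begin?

1. 0.0ms @ 0 + 51.948ms (1/7)
2. 51.948ms @ 1/7 + 51.948ms (1/7)
3. 103.896ms @ 2/7 + 51.948ms (1/7)
4. 155.844ms @ 3/7 + 51.948ms (1/7)
5. 207.792ms @ 4/7 + 51.948ms (1/7)
6. 259.74ms @ 5/7 + 51.948ms (1/7)
7. 311.688ms @ 6/7 + 51.948ms (1/7)
8. 363.636ms @ 1 + 363.636ms (1)
9. 727.273ms @ 2 + 51.948ms (1/7)
10. 779.221ms @ 15/7 + 51.948ms (1/7)
11. 831.169ms @ 16/7 + 51.948ms (1/7)
12. 883.117ms @ 17/7 + 51.948ms (1/7)
13. 935.065ms @ 18/7 + 51.948ms (1/7)
14. 987.013ms @ 19/7 + 51.948ms (1/7)
15. 1038.961ms @ 20/7 + 51.948ms (1/7)
16. 1090.909ms @ 3 + 363.636ms (1)
17. 1454.545ms @ 4 + 103.896ms (2/7)
18. 1558.442ms @ 30/7 + 103.896ms (2/7)
19. 1662.338ms @ 32/7 + 103.896ms (2/7)
20. 1766.234ms @ 34/7 + 103.896ms (2/7)
21. 1870.13ms @ 36/7 + 103.896ms (2/7)
22. 1974.026ms @ 38/7 + 103.896ms (2/7)
23. 2077.922ms @ 40/7 + 103.896ms (2/7)

note 7 onset = 6/7b = 311.688ms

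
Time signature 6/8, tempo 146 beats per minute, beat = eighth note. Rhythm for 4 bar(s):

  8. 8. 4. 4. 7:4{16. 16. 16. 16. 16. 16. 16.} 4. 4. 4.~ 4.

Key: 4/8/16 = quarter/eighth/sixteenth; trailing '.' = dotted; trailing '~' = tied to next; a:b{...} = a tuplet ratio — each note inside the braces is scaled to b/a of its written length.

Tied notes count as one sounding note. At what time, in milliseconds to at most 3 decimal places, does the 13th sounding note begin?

note 13 onset = 15b = 6164.384ms

1. 0.0ms @ 0 + 616.438ms (3/2)
2. 616.438ms @ 3/2 + 616.438ms (3/2)
3. 1232.877ms @ 3 + 1232.877ms (3)
4. 2465.753ms @ 6 + 1232.877ms (3)
5. 3698.63ms @ 9 + 176.125ms (3/7)
6. 3874.755ms @ 66/7 + 176.125ms (3/7)
7. 4050.881ms @ 69/7 + 176.125ms (3/7)
8. 4227.006ms @ 72/7 + 176.125ms (3/7)
9. 4403.131ms @ 75/7 + 176.125ms (3/7)
10. 4579.256ms @ 78/7 + 176.125ms (3/7)
11. 4755.382ms @ 81/7 + 176.125ms (3/7)
12. 4931.507ms @ 12 + 1232.877ms (3)
13. 6164.384ms @ 15 + 1232.877ms (3)
14. 7397.26ms @ 18 + 2465.753ms (6)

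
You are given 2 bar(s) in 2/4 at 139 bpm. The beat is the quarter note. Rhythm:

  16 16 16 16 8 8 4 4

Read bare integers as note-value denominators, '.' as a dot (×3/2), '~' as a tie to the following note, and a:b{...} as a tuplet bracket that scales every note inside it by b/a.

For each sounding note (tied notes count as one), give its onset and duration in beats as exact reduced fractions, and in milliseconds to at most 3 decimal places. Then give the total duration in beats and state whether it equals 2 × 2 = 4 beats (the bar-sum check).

1) 0.0ms=0b +107.914ms=1/4b
2) 107.914ms=1/4b +107.914ms=1/4b
3) 215.827ms=1/2b +107.914ms=1/4b
4) 323.741ms=3/4b +107.914ms=1/4b
5) 431.655ms=1b +215.827ms=1/2b
6) 647.482ms=3/2b +215.827ms=1/2b
7) 863.309ms=2b +431.655ms=1b
8) 1294.964ms=3b +431.655ms=1b
Σ=4b of 4 (139bpm 2/4) — PASS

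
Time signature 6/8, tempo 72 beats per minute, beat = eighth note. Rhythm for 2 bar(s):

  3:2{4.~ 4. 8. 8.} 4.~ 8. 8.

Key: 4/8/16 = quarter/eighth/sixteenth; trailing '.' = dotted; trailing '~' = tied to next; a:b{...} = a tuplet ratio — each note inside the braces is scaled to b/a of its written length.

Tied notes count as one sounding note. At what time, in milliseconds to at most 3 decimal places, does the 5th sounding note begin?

note 5 onset = 21/2b = 8750.0ms

1. 0.0ms @ 0 + 3333.333ms (4)
2. 3333.333ms @ 4 + 833.333ms (1)
3. 4166.667ms @ 5 + 833.333ms (1)
4. 5000.0ms @ 6 + 3750.0ms (9/2)
5. 8750.0ms @ 21/2 + 1250.0ms (3/2)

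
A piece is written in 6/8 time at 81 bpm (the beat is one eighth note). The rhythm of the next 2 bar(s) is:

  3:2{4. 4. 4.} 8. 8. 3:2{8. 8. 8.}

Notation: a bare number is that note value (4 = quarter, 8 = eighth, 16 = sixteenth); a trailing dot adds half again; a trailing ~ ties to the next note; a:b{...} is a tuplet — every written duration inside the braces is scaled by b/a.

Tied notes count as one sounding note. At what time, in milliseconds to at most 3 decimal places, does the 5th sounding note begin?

note 5 onset = 15/2b = 5555.556ms

1. 0.0ms @ 0 + 1481.481ms (2)
2. 1481.481ms @ 2 + 1481.481ms (2)
3. 2962.963ms @ 4 + 1481.481ms (2)
4. 4444.444ms @ 6 + 1111.111ms (3/2)
5. 5555.556ms @ 15/2 + 1111.111ms (3/2)
6. 6666.667ms @ 9 + 740.741ms (1)
7. 7407.407ms @ 10 + 740.741ms (1)
8. 8148.148ms @ 11 + 740.741ms (1)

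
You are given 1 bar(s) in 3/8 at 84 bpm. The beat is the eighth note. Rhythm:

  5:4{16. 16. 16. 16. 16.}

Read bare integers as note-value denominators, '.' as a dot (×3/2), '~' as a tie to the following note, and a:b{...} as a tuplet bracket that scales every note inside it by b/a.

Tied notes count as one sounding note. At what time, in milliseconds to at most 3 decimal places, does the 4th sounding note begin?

1. 0.0ms @ 0 + 428.571ms (3/5)
2. 428.571ms @ 3/5 + 428.571ms (3/5)
3. 857.143ms @ 6/5 + 428.571ms (3/5)
4. 1285.714ms @ 9/5 + 428.571ms (3/5)
5. 1714.286ms @ 12/5 + 428.571ms (3/5)

note 4 onset = 9/5b = 1285.714ms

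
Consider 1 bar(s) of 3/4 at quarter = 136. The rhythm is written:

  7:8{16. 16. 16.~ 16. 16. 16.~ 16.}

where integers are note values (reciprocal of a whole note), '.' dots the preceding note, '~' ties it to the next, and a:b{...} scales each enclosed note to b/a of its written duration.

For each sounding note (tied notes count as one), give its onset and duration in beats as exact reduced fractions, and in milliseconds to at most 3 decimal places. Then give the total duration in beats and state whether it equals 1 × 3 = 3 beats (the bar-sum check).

1) 0.0ms=0b +189.076ms=3/7b
2) 189.076ms=3/7b +189.076ms=3/7b
3) 378.151ms=6/7b +378.151ms=6/7b
4) 756.303ms=12/7b +189.076ms=3/7b
5) 945.378ms=15/7b +378.151ms=6/7b
Σ=3b of 3 (136bpm 3/4) — PASS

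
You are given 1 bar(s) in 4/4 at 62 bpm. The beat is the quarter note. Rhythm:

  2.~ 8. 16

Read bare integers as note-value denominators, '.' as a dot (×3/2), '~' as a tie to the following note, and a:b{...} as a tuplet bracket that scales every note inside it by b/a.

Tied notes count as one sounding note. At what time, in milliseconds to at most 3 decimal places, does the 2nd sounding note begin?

note 2 onset = 15/4b = 3629.032ms

1. 0.0ms @ 0 + 3629.032ms (15/4)
2. 3629.032ms @ 15/4 + 241.935ms (1/4)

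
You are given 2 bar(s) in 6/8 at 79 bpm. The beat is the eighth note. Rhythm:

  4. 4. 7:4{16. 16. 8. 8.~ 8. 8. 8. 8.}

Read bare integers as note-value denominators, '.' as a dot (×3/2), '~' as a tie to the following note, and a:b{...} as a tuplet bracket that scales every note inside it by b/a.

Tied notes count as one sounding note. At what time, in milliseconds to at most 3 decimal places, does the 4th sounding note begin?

1. 0.0ms @ 0 + 2278.481ms (3)
2. 2278.481ms @ 3 + 2278.481ms (3)
3. 4556.962ms @ 6 + 325.497ms (3/7)
4. 4882.459ms @ 45/7 + 325.497ms (3/7)
5. 5207.957ms @ 48/7 + 650.995ms (6/7)
6. 5858.951ms @ 54/7 + 1301.989ms (12/7)
7. 7160.94ms @ 66/7 + 650.995ms (6/7)
8. 7811.935ms @ 72/7 + 650.995ms (6/7)
9. 8462.929ms @ 78/7 + 650.995ms (6/7)

note 4 onset = 45/7b = 4882.459ms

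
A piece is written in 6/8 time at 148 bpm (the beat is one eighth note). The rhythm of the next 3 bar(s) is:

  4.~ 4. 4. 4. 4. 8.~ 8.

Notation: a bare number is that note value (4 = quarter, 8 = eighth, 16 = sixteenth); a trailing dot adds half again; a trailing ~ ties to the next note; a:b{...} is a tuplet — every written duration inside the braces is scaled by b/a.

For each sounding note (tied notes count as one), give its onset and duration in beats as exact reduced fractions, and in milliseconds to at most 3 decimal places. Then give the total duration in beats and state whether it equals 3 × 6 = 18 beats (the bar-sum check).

1) 0.0ms=0b +2432.432ms=6b
2) 2432.432ms=6b +1216.216ms=3b
3) 3648.649ms=9b +1216.216ms=3b
4) 4864.865ms=12b +1216.216ms=3b
5) 6081.081ms=15b +1216.216ms=3b
Σ=18b of 18 (148bpm 6/8) — PASS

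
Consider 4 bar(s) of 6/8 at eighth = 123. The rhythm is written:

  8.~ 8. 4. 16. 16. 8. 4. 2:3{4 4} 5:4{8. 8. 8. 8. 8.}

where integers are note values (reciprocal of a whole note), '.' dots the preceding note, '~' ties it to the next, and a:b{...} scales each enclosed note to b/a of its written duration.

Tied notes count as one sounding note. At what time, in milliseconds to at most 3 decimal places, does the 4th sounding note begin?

1. 0.0ms @ 0 + 1463.415ms (3)
2. 1463.415ms @ 3 + 1463.415ms (3)
3. 2926.829ms @ 6 + 365.854ms (3/4)
4. 3292.683ms @ 27/4 + 365.854ms (3/4)
5. 3658.537ms @ 15/2 + 731.707ms (3/2)
6. 4390.244ms @ 9 + 1463.415ms (3)
7. 5853.659ms @ 12 + 1463.415ms (3)
8. 7317.073ms @ 15 + 1463.415ms (3)
9. 8780.488ms @ 18 + 585.366ms (6/5)
10. 9365.854ms @ 96/5 + 585.366ms (6/5)
11. 9951.22ms @ 102/5 + 585.366ms (6/5)
12. 10536.585ms @ 108/5 + 585.366ms (6/5)
13. 11121.951ms @ 114/5 + 585.366ms (6/5)

note 4 onset = 27/4b = 3292.683ms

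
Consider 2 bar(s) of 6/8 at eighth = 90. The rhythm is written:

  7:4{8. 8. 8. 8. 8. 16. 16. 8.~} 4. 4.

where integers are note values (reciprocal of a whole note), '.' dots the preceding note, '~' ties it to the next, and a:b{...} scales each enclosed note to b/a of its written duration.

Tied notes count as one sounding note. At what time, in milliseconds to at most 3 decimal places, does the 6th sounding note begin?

1. 0.0ms @ 0 + 571.429ms (6/7)
2. 571.429ms @ 6/7 + 571.429ms (6/7)
3. 1142.857ms @ 12/7 + 571.429ms (6/7)
4. 1714.286ms @ 18/7 + 571.429ms (6/7)
5. 2285.714ms @ 24/7 + 571.429ms (6/7)
6. 2857.143ms @ 30/7 + 285.714ms (3/7)
7. 3142.857ms @ 33/7 + 285.714ms (3/7)
8. 3428.571ms @ 36/7 + 2571.429ms (27/7)
9. 6000.0ms @ 9 + 2000.0ms (3)

note 6 onset = 30/7b = 2857.143ms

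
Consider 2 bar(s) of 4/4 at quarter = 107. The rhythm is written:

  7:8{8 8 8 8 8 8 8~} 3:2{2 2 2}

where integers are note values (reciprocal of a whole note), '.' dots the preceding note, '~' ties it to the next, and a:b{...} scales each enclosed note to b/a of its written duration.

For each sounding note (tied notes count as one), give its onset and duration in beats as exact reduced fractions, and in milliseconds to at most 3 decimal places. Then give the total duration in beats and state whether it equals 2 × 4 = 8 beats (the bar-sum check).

1) 0.0ms=0b +320.427ms=4/7b
2) 320.427ms=4/7b +320.427ms=4/7b
3) 640.854ms=8/7b +320.427ms=4/7b
4) 961.282ms=12/7b +320.427ms=4/7b
5) 1281.709ms=16/7b +320.427ms=4/7b
6) 1602.136ms=20/7b +320.427ms=4/7b
7) 1922.563ms=24/7b +1068.091ms=40/21b
8) 2990.654ms=16/3b +747.664ms=4/3b
9) 3738.318ms=20/3b +747.664ms=4/3b
Σ=8b of 8 (107bpm 4/4) — PASS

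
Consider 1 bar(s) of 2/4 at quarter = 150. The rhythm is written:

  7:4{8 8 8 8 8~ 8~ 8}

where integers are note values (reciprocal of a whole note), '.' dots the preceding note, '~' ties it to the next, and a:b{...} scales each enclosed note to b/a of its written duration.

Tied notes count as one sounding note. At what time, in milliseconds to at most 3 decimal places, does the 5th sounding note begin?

1. 0.0ms @ 0 + 114.286ms (2/7)
2. 114.286ms @ 2/7 + 114.286ms (2/7)
3. 228.571ms @ 4/7 + 114.286ms (2/7)
4. 342.857ms @ 6/7 + 114.286ms (2/7)
5. 457.143ms @ 8/7 + 342.857ms (6/7)

note 5 onset = 8/7b = 457.143ms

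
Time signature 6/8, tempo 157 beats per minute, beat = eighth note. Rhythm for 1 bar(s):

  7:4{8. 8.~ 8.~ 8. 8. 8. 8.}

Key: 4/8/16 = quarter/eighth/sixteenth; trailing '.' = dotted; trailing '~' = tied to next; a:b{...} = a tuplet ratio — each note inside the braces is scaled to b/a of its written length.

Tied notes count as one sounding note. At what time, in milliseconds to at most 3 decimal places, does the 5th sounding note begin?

note 5 onset = 36/7b = 1965.423ms

1. 0.0ms @ 0 + 327.571ms (6/7)
2. 327.571ms @ 6/7 + 982.712ms (18/7)
3. 1310.282ms @ 24/7 + 327.571ms (6/7)
4. 1637.853ms @ 30/7 + 327.571ms (6/7)
5. 1965.423ms @ 36/7 + 327.571ms (6/7)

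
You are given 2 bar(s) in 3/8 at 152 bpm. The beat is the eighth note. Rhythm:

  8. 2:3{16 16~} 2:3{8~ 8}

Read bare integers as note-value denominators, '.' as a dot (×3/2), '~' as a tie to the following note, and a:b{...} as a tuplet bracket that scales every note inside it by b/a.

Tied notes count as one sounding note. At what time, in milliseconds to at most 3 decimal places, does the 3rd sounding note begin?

note 3 onset = 9/4b = 888.158ms

1. 0.0ms @ 0 + 592.105ms (3/2)
2. 592.105ms @ 3/2 + 296.053ms (3/4)
3. 888.158ms @ 9/4 + 1480.263ms (15/4)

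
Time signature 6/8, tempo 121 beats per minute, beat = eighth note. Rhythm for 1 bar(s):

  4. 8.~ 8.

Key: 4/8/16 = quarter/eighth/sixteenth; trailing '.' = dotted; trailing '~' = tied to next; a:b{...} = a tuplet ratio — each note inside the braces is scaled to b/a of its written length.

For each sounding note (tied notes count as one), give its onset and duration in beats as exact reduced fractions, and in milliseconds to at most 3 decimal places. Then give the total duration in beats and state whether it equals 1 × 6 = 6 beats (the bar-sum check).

1) 0.0ms=0b +1487.603ms=3b
2) 1487.603ms=3b +1487.603ms=3b
Σ=6b of 6 (121bpm 6/8) — PASS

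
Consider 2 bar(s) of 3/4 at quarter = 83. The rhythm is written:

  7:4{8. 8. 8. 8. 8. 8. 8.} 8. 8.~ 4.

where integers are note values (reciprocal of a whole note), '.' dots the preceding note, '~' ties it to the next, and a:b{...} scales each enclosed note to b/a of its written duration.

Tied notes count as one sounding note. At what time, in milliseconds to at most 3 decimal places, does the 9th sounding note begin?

1. 0.0ms @ 0 + 309.811ms (3/7)
2. 309.811ms @ 3/7 + 309.811ms (3/7)
3. 619.621ms @ 6/7 + 309.811ms (3/7)
4. 929.432ms @ 9/7 + 309.811ms (3/7)
5. 1239.243ms @ 12/7 + 309.811ms (3/7)
6. 1549.053ms @ 15/7 + 309.811ms (3/7)
7. 1858.864ms @ 18/7 + 309.811ms (3/7)
8. 2168.675ms @ 3 + 542.169ms (3/4)
9. 2710.843ms @ 15/4 + 1626.506ms (9/4)

note 9 onset = 15/4b = 2710.843ms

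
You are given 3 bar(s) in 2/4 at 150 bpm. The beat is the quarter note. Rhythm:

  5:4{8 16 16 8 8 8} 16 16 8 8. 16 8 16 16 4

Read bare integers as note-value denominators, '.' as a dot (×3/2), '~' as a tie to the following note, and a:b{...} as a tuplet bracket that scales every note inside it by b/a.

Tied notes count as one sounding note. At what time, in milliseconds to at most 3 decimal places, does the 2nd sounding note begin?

1. 0.0ms @ 0 + 160.0ms (2/5)
2. 160.0ms @ 2/5 + 80.0ms (1/5)
3. 240.0ms @ 3/5 + 80.0ms (1/5)
4. 320.0ms @ 4/5 + 160.0ms (2/5)
5. 480.0ms @ 6/5 + 160.0ms (2/5)
6. 640.0ms @ 8/5 + 160.0ms (2/5)
7. 800.0ms @ 2 + 100.0ms (1/4)
8. 900.0ms @ 9/4 + 100.0ms (1/4)
9. 1000.0ms @ 5/2 + 200.0ms (1/2)
10. 1200.0ms @ 3 + 300.0ms (3/4)
11. 1500.0ms @ 15/4 + 100.0ms (1/4)
12. 1600.0ms @ 4 + 200.0ms (1/2)
13. 1800.0ms @ 9/2 + 100.0ms (1/4)
14. 1900.0ms @ 19/4 + 100.0ms (1/4)
15. 2000.0ms @ 5 + 400.0ms (1)

note 2 onset = 2/5b = 160.0ms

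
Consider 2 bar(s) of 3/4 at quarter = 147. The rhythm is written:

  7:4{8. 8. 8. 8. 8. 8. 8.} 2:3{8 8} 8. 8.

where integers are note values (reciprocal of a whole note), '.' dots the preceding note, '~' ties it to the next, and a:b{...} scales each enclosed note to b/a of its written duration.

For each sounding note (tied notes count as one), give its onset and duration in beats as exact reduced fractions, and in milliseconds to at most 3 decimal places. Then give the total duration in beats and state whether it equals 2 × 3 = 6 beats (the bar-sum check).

1) 0.0ms=0b +174.927ms=3/7b
2) 174.927ms=3/7b +174.927ms=3/7b
3) 349.854ms=6/7b +174.927ms=3/7b
4) 524.781ms=9/7b +174.927ms=3/7b
5) 699.708ms=12/7b +174.927ms=3/7b
6) 874.636ms=15/7b +174.927ms=3/7b
7) 1049.563ms=18/7b +174.927ms=3/7b
8) 1224.49ms=3b +306.122ms=3/4b
9) 1530.612ms=15/4b +306.122ms=3/4b
10) 1836.735ms=9/2b +306.122ms=3/4b
11) 2142.857ms=21/4b +306.122ms=3/4b
Σ=6b of 6 (147bpm 3/4) — PASS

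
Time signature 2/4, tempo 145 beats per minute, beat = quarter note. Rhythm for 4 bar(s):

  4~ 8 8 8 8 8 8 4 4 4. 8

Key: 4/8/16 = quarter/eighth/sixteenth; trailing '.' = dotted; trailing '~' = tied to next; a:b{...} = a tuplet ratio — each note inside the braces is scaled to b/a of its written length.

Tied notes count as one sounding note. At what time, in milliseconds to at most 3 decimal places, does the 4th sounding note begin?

note 4 onset = 5/2b = 1034.483ms

1. 0.0ms @ 0 + 620.69ms (3/2)
2. 620.69ms @ 3/2 + 206.897ms (1/2)
3. 827.586ms @ 2 + 206.897ms (1/2)
4. 1034.483ms @ 5/2 + 206.897ms (1/2)
5. 1241.379ms @ 3 + 206.897ms (1/2)
6. 1448.276ms @ 7/2 + 206.897ms (1/2)
7. 1655.172ms @ 4 + 413.793ms (1)
8. 2068.966ms @ 5 + 413.793ms (1)
9. 2482.759ms @ 6 + 620.69ms (3/2)
10. 3103.448ms @ 15/2 + 206.897ms (1/2)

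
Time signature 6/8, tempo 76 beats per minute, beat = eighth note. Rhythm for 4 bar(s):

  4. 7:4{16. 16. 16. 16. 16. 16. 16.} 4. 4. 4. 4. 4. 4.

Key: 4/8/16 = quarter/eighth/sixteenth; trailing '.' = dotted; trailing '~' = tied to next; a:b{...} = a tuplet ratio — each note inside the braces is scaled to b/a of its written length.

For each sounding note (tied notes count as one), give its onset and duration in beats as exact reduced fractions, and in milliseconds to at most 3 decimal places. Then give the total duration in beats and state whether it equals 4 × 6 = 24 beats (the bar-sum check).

1) 0.0ms=0b +2368.421ms=3b
2) 2368.421ms=3b +338.346ms=3/7b
3) 2706.767ms=24/7b +338.346ms=3/7b
4) 3045.113ms=27/7b +338.346ms=3/7b
5) 3383.459ms=30/7b +338.346ms=3/7b
6) 3721.805ms=33/7b +338.346ms=3/7b
7) 4060.15ms=36/7b +338.346ms=3/7b
8) 4398.496ms=39/7b +338.346ms=3/7b
9) 4736.842ms=6b +2368.421ms=3b
10) 7105.263ms=9b +2368.421ms=3b
11) 9473.684ms=12b +2368.421ms=3b
12) 11842.105ms=15b +2368.421ms=3b
13) 14210.526ms=18b +2368.421ms=3b
14) 16578.947ms=21b +2368.421ms=3b
Σ=24b of 24 (76bpm 6/8) — PASS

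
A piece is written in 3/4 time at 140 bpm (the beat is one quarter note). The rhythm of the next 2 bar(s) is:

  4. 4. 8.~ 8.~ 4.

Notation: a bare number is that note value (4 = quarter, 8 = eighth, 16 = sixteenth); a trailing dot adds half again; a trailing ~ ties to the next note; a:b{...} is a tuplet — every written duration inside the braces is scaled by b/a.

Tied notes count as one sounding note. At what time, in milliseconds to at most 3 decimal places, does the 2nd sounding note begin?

note 2 onset = 3/2b = 642.857ms

1. 0.0ms @ 0 + 642.857ms (3/2)
2. 642.857ms @ 3/2 + 642.857ms (3/2)
3. 1285.714ms @ 3 + 1285.714ms (3)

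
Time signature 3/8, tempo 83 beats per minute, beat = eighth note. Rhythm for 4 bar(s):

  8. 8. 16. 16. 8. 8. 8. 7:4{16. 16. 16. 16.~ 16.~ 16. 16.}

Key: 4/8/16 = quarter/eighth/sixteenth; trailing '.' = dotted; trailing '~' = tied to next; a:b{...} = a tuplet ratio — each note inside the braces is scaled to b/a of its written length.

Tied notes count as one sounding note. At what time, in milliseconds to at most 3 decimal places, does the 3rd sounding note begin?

note 3 onset = 3b = 2168.675ms

1. 0.0ms @ 0 + 1084.337ms (3/2)
2. 1084.337ms @ 3/2 + 1084.337ms (3/2)
3. 2168.675ms @ 3 + 542.169ms (3/4)
4. 2710.843ms @ 15/4 + 542.169ms (3/4)
5. 3253.012ms @ 9/2 + 1084.337ms (3/2)
6. 4337.349ms @ 6 + 1084.337ms (3/2)
7. 5421.687ms @ 15/2 + 1084.337ms (3/2)
8. 6506.024ms @ 9 + 309.811ms (3/7)
9. 6815.835ms @ 66/7 + 309.811ms (3/7)
10. 7125.645ms @ 69/7 + 309.811ms (3/7)
11. 7435.456ms @ 72/7 + 929.432ms (9/7)
12. 8364.888ms @ 81/7 + 309.811ms (3/7)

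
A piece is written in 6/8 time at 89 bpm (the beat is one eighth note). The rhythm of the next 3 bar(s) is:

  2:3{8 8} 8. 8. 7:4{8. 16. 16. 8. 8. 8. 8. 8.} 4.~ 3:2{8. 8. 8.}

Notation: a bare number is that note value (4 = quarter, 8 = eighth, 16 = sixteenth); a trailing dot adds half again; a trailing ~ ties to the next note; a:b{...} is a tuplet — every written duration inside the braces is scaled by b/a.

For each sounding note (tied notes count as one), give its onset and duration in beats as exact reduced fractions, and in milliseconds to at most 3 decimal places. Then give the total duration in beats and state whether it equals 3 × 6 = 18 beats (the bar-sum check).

1) 0.0ms=0b +1011.236ms=3/2b
2) 1011.236ms=3/2b +1011.236ms=3/2b
3) 2022.472ms=3b +1011.236ms=3/2b
4) 3033.708ms=9/2b +1011.236ms=3/2b
5) 4044.944ms=6b +577.849ms=6/7b
6) 4622.793ms=48/7b +288.925ms=3/7b
7) 4911.717ms=51/7b +288.925ms=3/7b
8) 5200.642ms=54/7b +577.849ms=6/7b
9) 5778.491ms=60/7b +577.849ms=6/7b
10) 6356.34ms=66/7b +577.849ms=6/7b
11) 6934.189ms=72/7b +577.849ms=6/7b
12) 7512.039ms=78/7b +577.849ms=6/7b
13) 8089.888ms=12b +2696.629ms=4b
14) 10786.517ms=16b +674.157ms=1b
15) 11460.674ms=17b +674.157ms=1b
Σ=18b of 18 (89bpm 6/8) — PASS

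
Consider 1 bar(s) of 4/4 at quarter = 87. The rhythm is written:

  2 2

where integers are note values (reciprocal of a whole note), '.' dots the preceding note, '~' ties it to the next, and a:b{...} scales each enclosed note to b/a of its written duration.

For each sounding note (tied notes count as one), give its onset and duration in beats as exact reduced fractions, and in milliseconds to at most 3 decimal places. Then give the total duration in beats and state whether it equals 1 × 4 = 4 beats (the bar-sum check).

1) 0.0ms=0b +1379.31ms=2b
2) 1379.31ms=2b +1379.31ms=2b
Σ=4b of 4 (87bpm 4/4) — PASS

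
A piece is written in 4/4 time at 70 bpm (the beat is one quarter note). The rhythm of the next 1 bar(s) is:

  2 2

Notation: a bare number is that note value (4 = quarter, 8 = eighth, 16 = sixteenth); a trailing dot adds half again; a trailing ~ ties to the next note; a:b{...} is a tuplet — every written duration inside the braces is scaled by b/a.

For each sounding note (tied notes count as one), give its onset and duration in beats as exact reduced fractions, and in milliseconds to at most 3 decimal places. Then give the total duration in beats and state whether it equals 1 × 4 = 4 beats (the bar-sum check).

1) 0.0ms=0b +1714.286ms=2b
2) 1714.286ms=2b +1714.286ms=2b
Σ=4b of 4 (70bpm 4/4) — PASS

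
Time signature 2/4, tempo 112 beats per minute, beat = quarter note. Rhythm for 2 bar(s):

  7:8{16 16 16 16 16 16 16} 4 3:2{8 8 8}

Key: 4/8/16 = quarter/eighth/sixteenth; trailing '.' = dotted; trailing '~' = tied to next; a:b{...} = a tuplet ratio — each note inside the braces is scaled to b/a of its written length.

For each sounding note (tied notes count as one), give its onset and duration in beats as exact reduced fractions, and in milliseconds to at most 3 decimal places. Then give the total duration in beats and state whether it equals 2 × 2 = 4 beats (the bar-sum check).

1) 0.0ms=0b +153.061ms=2/7b
2) 153.061ms=2/7b +153.061ms=2/7b
3) 306.122ms=4/7b +153.061ms=2/7b
4) 459.184ms=6/7b +153.061ms=2/7b
5) 612.245ms=8/7b +153.061ms=2/7b
6) 765.306ms=10/7b +153.061ms=2/7b
7) 918.367ms=12/7b +153.061ms=2/7b
8) 1071.429ms=2b +535.714ms=1b
9) 1607.143ms=3b +178.571ms=1/3b
10) 1785.714ms=10/3b +178.571ms=1/3b
11) 1964.286ms=11/3b +178.571ms=1/3b
Σ=4b of 4 (112bpm 2/4) — PASS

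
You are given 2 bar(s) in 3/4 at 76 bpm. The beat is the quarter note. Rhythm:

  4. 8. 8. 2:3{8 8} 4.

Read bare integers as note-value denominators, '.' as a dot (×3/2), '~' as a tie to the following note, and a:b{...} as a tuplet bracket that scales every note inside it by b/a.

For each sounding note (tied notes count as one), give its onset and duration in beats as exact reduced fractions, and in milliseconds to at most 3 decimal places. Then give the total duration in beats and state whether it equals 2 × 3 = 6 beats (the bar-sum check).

1) 0.0ms=0b +1184.211ms=3/2b
2) 1184.211ms=3/2b +592.105ms=3/4b
3) 1776.316ms=9/4b +592.105ms=3/4b
4) 2368.421ms=3b +592.105ms=3/4b
5) 2960.526ms=15/4b +592.105ms=3/4b
6) 3552.632ms=9/2b +1184.211ms=3/2b
Σ=6b of 6 (76bpm 3/4) — PASS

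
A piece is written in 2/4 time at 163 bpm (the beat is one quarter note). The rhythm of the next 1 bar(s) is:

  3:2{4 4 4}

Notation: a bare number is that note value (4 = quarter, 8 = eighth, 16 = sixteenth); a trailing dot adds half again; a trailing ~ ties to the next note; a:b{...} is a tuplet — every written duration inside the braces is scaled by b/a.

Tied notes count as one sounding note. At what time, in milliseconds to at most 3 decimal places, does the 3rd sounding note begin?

note 3 onset = 4/3b = 490.798ms

1. 0.0ms @ 0 + 245.399ms (2/3)
2. 245.399ms @ 2/3 + 245.399ms (2/3)
3. 490.798ms @ 4/3 + 245.399ms (2/3)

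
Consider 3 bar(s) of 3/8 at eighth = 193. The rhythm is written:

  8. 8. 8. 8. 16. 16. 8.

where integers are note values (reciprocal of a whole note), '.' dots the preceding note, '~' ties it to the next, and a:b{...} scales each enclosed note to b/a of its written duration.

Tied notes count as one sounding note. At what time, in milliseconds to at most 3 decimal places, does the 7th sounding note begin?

1. 0.0ms @ 0 + 466.321ms (3/2)
2. 466.321ms @ 3/2 + 466.321ms (3/2)
3. 932.642ms @ 3 + 466.321ms (3/2)
4. 1398.964ms @ 9/2 + 466.321ms (3/2)
5. 1865.285ms @ 6 + 233.161ms (3/4)
6. 2098.446ms @ 27/4 + 233.161ms (3/4)
7. 2331.606ms @ 15/2 + 466.321ms (3/2)

note 7 onset = 15/2b = 2331.606ms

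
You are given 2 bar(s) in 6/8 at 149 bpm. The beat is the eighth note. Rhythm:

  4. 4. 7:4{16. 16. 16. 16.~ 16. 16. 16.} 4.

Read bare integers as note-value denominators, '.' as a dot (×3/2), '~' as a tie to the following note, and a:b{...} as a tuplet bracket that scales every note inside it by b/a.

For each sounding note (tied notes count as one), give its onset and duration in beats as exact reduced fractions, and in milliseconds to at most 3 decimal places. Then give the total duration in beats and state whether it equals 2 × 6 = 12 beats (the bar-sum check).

1) 0.0ms=0b +1208.054ms=3b
2) 1208.054ms=3b +1208.054ms=3b
3) 2416.107ms=6b +172.579ms=3/7b
4) 2588.686ms=45/7b +172.579ms=3/7b
5) 2761.266ms=48/7b +172.579ms=3/7b
6) 2933.845ms=51/7b +345.158ms=6/7b
7) 3279.003ms=57/7b +172.579ms=3/7b
8) 3451.582ms=60/7b +172.579ms=3/7b
9) 3624.161ms=9b +1208.054ms=3b
Σ=12b of 12 (149bpm 6/8) — PASS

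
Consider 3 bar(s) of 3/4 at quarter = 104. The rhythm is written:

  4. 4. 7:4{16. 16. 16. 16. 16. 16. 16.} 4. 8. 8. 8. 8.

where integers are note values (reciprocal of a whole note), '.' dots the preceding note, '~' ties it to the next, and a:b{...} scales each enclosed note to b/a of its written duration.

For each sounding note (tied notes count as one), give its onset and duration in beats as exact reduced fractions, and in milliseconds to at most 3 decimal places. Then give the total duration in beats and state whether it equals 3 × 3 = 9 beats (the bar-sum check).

1) 0.0ms=0b +865.385ms=3/2b
2) 865.385ms=3/2b +865.385ms=3/2b
3) 1730.769ms=3b +123.626ms=3/14b
4) 1854.396ms=45/14b +123.626ms=3/14b
5) 1978.022ms=24/7b +123.626ms=3/14b
6) 2101.648ms=51/14b +123.626ms=3/14b
7) 2225.275ms=27/7b +123.626ms=3/14b
8) 2348.901ms=57/14b +123.626ms=3/14b
9) 2472.527ms=30/7b +123.626ms=3/14b
10) 2596.154ms=9/2b +865.385ms=3/2b
11) 3461.538ms=6b +432.692ms=3/4b
12) 3894.231ms=27/4b +432.692ms=3/4b
13) 4326.923ms=15/2b +432.692ms=3/4b
14) 4759.615ms=33/4b +432.692ms=3/4b
Σ=9b of 9 (104bpm 3/4) — PASS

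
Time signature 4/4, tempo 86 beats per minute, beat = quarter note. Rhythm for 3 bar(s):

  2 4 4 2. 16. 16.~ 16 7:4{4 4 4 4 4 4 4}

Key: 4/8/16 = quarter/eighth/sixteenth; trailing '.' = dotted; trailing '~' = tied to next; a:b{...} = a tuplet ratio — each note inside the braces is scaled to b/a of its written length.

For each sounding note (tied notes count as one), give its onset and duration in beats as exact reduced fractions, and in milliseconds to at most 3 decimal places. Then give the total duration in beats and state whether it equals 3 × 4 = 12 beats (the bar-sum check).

1) 0.0ms=0b +1395.349ms=2b
2) 1395.349ms=2b +697.674ms=1b
3) 2093.023ms=3b +697.674ms=1b
4) 2790.698ms=4b +2093.023ms=3b
5) 4883.721ms=7b +261.628ms=3/8b
6) 5145.349ms=59/8b +436.047ms=5/8b
7) 5581.395ms=8b +398.671ms=4/7b
8) 5980.066ms=60/7b +398.671ms=4/7b
9) 6378.738ms=64/7b +398.671ms=4/7b
10) 6777.409ms=68/7b +398.671ms=4/7b
11) 7176.08ms=72/7b +398.671ms=4/7b
12) 7574.751ms=76/7b +398.671ms=4/7b
13) 7973.422ms=80/7b +398.671ms=4/7b
Σ=12b of 12 (86bpm 4/4) — PASS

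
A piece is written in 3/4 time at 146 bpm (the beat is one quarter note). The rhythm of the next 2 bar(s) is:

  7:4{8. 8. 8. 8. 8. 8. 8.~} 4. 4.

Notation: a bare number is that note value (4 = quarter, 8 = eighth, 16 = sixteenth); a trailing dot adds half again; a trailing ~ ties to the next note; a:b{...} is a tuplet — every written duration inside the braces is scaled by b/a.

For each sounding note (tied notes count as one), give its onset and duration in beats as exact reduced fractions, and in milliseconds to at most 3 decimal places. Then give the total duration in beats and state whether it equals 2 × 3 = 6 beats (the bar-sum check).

1) 0.0ms=0b +176.125ms=3/7b
2) 176.125ms=3/7b +176.125ms=3/7b
3) 352.25ms=6/7b +176.125ms=3/7b
4) 528.376ms=9/7b +176.125ms=3/7b
5) 704.501ms=12/7b +176.125ms=3/7b
6) 880.626ms=15/7b +176.125ms=3/7b
7) 1056.751ms=18/7b +792.564ms=27/14b
8) 1849.315ms=9/2b +616.438ms=3/2b
Σ=6b of 6 (146bpm 3/4) — PASS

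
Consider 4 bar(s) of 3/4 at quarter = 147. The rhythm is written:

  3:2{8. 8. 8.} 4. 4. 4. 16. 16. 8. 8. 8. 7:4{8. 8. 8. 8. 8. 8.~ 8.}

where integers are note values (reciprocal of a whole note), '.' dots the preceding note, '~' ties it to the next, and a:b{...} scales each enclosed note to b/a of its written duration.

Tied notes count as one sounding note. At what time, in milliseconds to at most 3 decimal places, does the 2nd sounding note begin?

note 2 onset = 1/2b = 204.082ms

1. 0.0ms @ 0 + 204.082ms (1/2)
2. 204.082ms @ 1/2 + 204.082ms (1/2)
3. 408.163ms @ 1 + 204.082ms (1/2)
4. 612.245ms @ 3/2 + 612.245ms (3/2)
5. 1224.49ms @ 3 + 612.245ms (3/2)
6. 1836.735ms @ 9/2 + 612.245ms (3/2)
7. 2448.98ms @ 6 + 153.061ms (3/8)
8. 2602.041ms @ 51/8 + 153.061ms (3/8)
9. 2755.102ms @ 27/4 + 306.122ms (3/4)
10. 3061.224ms @ 15/2 + 306.122ms (3/4)
11. 3367.347ms @ 33/4 + 306.122ms (3/4)
12. 3673.469ms @ 9 + 174.927ms (3/7)
13. 3848.397ms @ 66/7 + 174.927ms (3/7)
14. 4023.324ms @ 69/7 + 174.927ms (3/7)
15. 4198.251ms @ 72/7 + 174.927ms (3/7)
16. 4373.178ms @ 75/7 + 174.927ms (3/7)
17. 4548.105ms @ 78/7 + 349.854ms (6/7)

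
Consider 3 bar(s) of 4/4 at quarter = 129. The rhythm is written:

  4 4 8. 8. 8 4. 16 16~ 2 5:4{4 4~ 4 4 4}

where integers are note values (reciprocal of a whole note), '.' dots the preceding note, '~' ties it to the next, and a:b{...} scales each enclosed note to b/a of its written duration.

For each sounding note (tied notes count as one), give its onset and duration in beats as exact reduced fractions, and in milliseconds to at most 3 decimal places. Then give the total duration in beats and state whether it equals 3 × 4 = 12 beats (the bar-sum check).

1) 0.0ms=0b +465.116ms=1b
2) 465.116ms=1b +465.116ms=1b
3) 930.233ms=2b +348.837ms=3/4b
4) 1279.07ms=11/4b +348.837ms=3/4b
5) 1627.907ms=7/2b +232.558ms=1/2b
6) 1860.465ms=4b +697.674ms=3/2b
7) 2558.14ms=11/2b +116.279ms=1/4b
8) 2674.419ms=23/4b +1046.512ms=9/4b
9) 3720.93ms=8b +372.093ms=4/5b
10) 4093.023ms=44/5b +744.186ms=8/5b
11) 4837.209ms=52/5b +372.093ms=4/5b
12) 5209.302ms=56/5b +372.093ms=4/5b
Σ=12b of 12 (129bpm 4/4) — PASS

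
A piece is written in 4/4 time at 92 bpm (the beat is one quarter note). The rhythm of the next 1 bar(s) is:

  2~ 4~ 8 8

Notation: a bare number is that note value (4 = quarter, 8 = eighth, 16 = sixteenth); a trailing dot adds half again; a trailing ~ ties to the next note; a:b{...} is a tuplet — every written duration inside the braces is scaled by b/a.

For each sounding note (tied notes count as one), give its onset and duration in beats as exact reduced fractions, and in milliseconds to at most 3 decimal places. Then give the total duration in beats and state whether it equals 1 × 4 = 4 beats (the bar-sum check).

1) 0.0ms=0b +2282.609ms=7/2b
2) 2282.609ms=7/2b +326.087ms=1/2b
Σ=4b of 4 (92bpm 4/4) — PASS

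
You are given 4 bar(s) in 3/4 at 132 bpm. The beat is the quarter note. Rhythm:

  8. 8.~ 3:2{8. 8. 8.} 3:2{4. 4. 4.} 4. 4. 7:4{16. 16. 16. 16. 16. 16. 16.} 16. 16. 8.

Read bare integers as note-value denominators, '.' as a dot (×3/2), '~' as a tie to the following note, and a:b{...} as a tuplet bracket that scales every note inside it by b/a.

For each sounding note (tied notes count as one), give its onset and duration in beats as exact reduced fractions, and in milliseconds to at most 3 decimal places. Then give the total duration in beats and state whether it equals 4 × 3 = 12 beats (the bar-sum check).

1) 0.0ms=0b +340.909ms=3/4b
2) 340.909ms=3/4b +568.182ms=5/4b
3) 909.091ms=2b +227.273ms=1/2b
4) 1136.364ms=5/2b +227.273ms=1/2b
5) 1363.636ms=3b +454.545ms=1b
6) 1818.182ms=4b +454.545ms=1b
7) 2272.727ms=5b +454.545ms=1b
8) 2727.273ms=6b +681.818ms=3/2b
9) 3409.091ms=15/2b +681.818ms=3/2b
10) 4090.909ms=9b +97.403ms=3/14b
11) 4188.312ms=129/14b +97.403ms=3/14b
12) 4285.714ms=66/7b +97.403ms=3/14b
13) 4383.117ms=135/14b +97.403ms=3/14b
14) 4480.519ms=69/7b +97.403ms=3/14b
15) 4577.922ms=141/14b +97.403ms=3/14b
16) 4675.325ms=72/7b +97.403ms=3/14b
17) 4772.727ms=21/2b +170.455ms=3/8b
18) 4943.182ms=87/8b +170.455ms=3/8b
19) 5113.636ms=45/4b +340.909ms=3/4b
Σ=12b of 12 (132bpm 3/4) — PASS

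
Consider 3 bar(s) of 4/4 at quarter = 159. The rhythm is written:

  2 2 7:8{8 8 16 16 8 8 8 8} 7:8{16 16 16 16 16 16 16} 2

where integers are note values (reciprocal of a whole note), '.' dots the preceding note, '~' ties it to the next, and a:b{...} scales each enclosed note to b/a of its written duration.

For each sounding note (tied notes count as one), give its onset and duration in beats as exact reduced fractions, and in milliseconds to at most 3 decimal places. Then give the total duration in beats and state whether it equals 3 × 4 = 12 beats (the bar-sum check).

1) 0.0ms=0b +754.717ms=2b
2) 754.717ms=2b +754.717ms=2b
3) 1509.434ms=4b +215.633ms=4/7b
4) 1725.067ms=32/7b +215.633ms=4/7b
5) 1940.701ms=36/7b +107.817ms=2/7b
6) 2048.518ms=38/7b +107.817ms=2/7b
7) 2156.334ms=40/7b +215.633ms=4/7b
8) 2371.968ms=44/7b +215.633ms=4/7b
9) 2587.601ms=48/7b +215.633ms=4/7b
10) 2803.235ms=52/7b +215.633ms=4/7b
11) 3018.868ms=8b +107.817ms=2/7b
12) 3126.685ms=58/7b +107.817ms=2/7b
13) 3234.501ms=60/7b +107.817ms=2/7b
14) 3342.318ms=62/7b +107.817ms=2/7b
15) 3450.135ms=64/7b +107.817ms=2/7b
16) 3557.951ms=66/7b +107.817ms=2/7b
17) 3665.768ms=68/7b +107.817ms=2/7b
18) 3773.585ms=10b +754.717ms=2b
Σ=12b of 12 (159bpm 4/4) — PASS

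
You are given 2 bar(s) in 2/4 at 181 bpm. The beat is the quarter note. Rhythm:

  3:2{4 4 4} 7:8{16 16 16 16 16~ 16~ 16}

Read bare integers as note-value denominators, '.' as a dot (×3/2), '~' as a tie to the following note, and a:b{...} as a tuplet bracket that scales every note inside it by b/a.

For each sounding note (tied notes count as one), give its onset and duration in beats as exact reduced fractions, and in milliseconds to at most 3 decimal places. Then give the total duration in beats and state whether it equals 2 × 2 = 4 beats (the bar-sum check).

1) 0.0ms=0b +220.994ms=2/3b
2) 220.994ms=2/3b +220.994ms=2/3b
3) 441.989ms=4/3b +220.994ms=2/3b
4) 662.983ms=2b +94.712ms=2/7b
5) 757.695ms=16/7b +94.712ms=2/7b
6) 852.407ms=18/7b +94.712ms=2/7b
7) 947.119ms=20/7b +94.712ms=2/7b
8) 1041.831ms=22/7b +284.136ms=6/7b
Σ=4b of 4 (181bpm 2/4) — PASS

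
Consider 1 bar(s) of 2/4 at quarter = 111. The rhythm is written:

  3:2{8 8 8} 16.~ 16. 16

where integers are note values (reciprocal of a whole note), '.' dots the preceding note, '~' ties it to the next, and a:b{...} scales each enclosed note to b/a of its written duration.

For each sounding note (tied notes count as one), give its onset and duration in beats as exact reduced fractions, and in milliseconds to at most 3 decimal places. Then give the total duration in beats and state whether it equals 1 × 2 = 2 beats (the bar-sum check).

1) 0.0ms=0b +180.18ms=1/3b
2) 180.18ms=1/3b +180.18ms=1/3b
3) 360.36ms=2/3b +180.18ms=1/3b
4) 540.541ms=1b +405.405ms=3/4b
5) 945.946ms=7/4b +135.135ms=1/4b
Σ=2b of 2 (111bpm 2/4) — PASS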